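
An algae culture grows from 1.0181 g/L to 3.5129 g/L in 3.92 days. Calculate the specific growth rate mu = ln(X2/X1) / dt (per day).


mu = ln(X2/X1) / dt
= ln(3.5129/1.0181) / 3.92
= 0.3159 per day

0.3159 per day


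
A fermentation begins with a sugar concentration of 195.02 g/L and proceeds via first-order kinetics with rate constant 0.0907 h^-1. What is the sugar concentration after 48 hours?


S = S0 * exp(-k * t)
S = 195.02 * exp(-0.0907 * 48)
S = 2.5080 g/L

2.5080 g/L


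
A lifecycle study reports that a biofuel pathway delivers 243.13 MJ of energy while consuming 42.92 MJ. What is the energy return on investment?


EROI = E_out / E_in
= 243.13 / 42.92
= 5.6647

5.6647


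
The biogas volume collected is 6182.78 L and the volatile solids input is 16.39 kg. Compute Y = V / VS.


Y = V / VS
= 6182.78 / 16.39
= 377.2288 L/kg VS

377.2288 L/kg VS


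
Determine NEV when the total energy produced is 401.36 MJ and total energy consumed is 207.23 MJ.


NEV = E_out - E_in
= 401.36 - 207.23
= 194.1300 MJ

194.1300 MJ


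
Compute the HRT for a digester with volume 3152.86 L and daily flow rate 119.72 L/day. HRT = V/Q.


HRT = V / Q
= 3152.86 / 119.72
= 26.3353 days

26.3353 days


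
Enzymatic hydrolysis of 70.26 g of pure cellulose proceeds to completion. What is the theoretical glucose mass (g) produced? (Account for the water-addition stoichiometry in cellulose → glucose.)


glucose = cellulose * 180/162
= 70.26 * 180/162
= 78.0667 g

78.0667 g


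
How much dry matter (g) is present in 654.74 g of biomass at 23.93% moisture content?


Wd = Ww * (1 - MC/100)
= 654.74 * (1 - 23.93/100)
= 498.0607 g

498.0607 g


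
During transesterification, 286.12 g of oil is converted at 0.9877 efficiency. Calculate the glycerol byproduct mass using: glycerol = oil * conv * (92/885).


glycerol = oil * conv * (92/885)
= 286.12 * 0.9877 * 92 / 885
= 29.3777 g

29.3777 g


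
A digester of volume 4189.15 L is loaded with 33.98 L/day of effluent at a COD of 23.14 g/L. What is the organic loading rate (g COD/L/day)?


OLR = Q * S / V
= 33.98 * 23.14 / 4189.15
= 0.1877 g/L/day

0.1877 g/L/day


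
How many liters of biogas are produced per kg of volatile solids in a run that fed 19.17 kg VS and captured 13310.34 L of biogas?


Y = V / VS
= 13310.34 / 19.17
= 694.3318 L/kg VS

694.3318 L/kg VS


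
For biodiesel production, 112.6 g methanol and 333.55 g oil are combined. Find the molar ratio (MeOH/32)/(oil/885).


Molar ratio = n_MeOH / n_oil = (MeOH/32) / (oil/885) = (MeOH * 885) / (32 * oil)
= (112.6 * 885) / (32 * 333.55)
= 9.3362

9.3362


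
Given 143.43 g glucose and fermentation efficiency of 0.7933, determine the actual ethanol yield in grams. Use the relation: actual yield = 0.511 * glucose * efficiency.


Actual ethanol: m = 0.511 * 143.43 * 0.7933
m = 58.1431 g

58.1431 g


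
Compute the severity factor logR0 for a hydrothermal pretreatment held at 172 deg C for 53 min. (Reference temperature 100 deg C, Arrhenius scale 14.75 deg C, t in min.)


logR0 = log10(t * exp((T - 100) / 14.75))
= log10(53 * exp((172 - 100) / 14.75))
= 3.8442

3.8442


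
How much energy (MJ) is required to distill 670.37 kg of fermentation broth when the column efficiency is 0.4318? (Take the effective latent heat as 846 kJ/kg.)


E = m * 846 / (eta * 1000)
= 670.37 * 846 / (0.4318 * 1000)
= 1313.4160 MJ

1313.4160 MJ


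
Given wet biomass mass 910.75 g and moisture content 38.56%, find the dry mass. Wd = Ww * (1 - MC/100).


Wd = Ww * (1 - MC/100)
= 910.75 * (1 - 38.56/100)
= 559.5648 g

559.5648 g


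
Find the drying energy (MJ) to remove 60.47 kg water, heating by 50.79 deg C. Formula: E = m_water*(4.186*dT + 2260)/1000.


E = m_water * (4.186 * dT + 2260) / 1000
= 60.47 * (4.186 * 50.79 + 2260) / 1000
= 149.5185 MJ

149.5185 MJ


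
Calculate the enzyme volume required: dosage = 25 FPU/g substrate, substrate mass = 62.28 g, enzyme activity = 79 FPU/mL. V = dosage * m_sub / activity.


V = dosage * m_sub / activity
V = 25 * 62.28 / 79
V = 19.7089 mL

19.7089 mL


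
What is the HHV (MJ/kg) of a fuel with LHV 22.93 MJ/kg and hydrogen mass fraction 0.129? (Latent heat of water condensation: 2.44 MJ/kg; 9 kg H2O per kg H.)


HHV = LHV + H_frac * 9 * 2.44
= 22.93 + 0.129 * 9 * 2.44
= 25.7628 MJ/kg

25.7628 MJ/kg


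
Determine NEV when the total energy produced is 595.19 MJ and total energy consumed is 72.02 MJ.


NEV = E_out - E_in
= 595.19 - 72.02
= 523.1700 MJ

523.1700 MJ


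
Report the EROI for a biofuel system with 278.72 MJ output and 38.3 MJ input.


EROI = E_out / E_in
= 278.72 / 38.3
= 7.2773

7.2773


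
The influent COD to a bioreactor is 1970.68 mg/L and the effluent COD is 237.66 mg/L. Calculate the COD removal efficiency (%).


eta = (COD_in - COD_out) / COD_in * 100
= (1970.68 - 237.66) / 1970.68 * 100
= 87.9402%

87.9402%


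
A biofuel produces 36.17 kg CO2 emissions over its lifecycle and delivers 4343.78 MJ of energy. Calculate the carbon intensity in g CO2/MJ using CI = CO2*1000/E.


CI = CO2 * 1000 / E
= 36.17 * 1000 / 4343.78
= 8.3268 g CO2/MJ

8.3268 g CO2/MJ


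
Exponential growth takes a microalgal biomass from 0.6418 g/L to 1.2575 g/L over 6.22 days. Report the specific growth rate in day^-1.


mu = ln(X2/X1) / dt
= ln(1.2575/0.6418) / 6.22
= 0.1081 per day

0.1081 per day


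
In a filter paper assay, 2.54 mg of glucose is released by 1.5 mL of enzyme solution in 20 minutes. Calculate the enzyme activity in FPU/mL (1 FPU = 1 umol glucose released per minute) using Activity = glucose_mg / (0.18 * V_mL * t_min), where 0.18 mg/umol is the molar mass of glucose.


Activity = glucose_mg / (0.18 mg/umol * V_mL * t_min)
= 2.54 / (0.18 * 1.5 * 20)
= 0.4704 FPU/mL

0.4704 FPU/mL


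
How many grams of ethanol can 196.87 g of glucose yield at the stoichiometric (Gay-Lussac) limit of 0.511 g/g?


Theoretical ethanol yield: m_EtOH = 0.511 * m_glucose
m_EtOH = 0.511 * 196.87 = 100.6006 g

100.6006 g


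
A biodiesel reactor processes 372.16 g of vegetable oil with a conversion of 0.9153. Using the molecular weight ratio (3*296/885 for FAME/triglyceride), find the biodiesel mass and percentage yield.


m_FAME = oil * conv * (3 * 296 / 885) = oil * conv * (888/885)
= 372.16 * 0.9153 * 888 / 885
= 341.7928 g
Y = m_FAME / oil * 100 = conv * (888/885) * 100
= 0.9153 * 888 / 885 * 100
= 91.84%

341.7928 g FAME; Y = 91.84%


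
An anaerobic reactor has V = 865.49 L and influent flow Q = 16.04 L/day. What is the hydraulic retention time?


HRT = V / Q
= 865.49 / 16.04
= 53.9582 days

53.9582 days


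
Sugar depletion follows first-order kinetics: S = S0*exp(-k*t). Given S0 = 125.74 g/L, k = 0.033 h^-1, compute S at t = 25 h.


S = S0 * exp(-k * t)
S = 125.74 * exp(-0.033 * 25)
S = 55.1037 g/L

55.1037 g/L


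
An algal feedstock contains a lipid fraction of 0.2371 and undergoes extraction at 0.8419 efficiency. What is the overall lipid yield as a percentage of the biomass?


Y = lipid_content * extraction_eff * 100
= 0.2371 * 0.8419 * 100
= 19.9614%

19.9614%


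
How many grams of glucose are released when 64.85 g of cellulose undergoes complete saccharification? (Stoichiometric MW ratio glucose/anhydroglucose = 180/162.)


glucose = cellulose * 180/162
= 64.85 * 180/162
= 72.0556 g

72.0556 g


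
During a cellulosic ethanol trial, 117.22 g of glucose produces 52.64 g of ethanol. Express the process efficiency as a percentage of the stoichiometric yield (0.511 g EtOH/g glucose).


Fermentation efficiency = (actual / (0.511 * glucose)) * 100
= (52.64 / (0.511 * 117.22)) * 100
= 87.8807%

87.8807%


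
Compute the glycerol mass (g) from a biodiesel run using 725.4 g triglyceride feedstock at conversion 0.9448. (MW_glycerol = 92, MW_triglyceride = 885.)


glycerol = oil * conv * (92/885)
= 725.4 * 0.9448 * 92 / 885
= 71.2462 g

71.2462 g


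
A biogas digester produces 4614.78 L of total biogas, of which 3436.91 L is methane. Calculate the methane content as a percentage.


CH4% = V_CH4 / V_total * 100
= 3436.91 / 4614.78 * 100
= 74.4761%

74.4761%


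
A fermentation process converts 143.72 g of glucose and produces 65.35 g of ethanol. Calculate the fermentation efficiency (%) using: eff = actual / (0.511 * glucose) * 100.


Fermentation efficiency = (actual / (0.511 * glucose)) * 100
= (65.35 / (0.511 * 143.72)) * 100
= 88.9831%

88.9831%


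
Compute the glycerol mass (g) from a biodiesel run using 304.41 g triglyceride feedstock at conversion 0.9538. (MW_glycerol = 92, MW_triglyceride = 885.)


glycerol = oil * conv * (92/885)
= 304.41 * 0.9538 * 92 / 885
= 30.1829 g

30.1829 g


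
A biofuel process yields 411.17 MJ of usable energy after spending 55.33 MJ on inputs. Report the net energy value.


NEV = E_out - E_in
= 411.17 - 55.33
= 355.8400 MJ

355.8400 MJ


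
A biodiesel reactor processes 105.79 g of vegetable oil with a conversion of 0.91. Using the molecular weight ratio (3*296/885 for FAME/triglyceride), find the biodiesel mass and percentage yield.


m_FAME = oil * conv * (3 * 296 / 885) = oil * conv * (888/885)
= 105.79 * 0.91 * 888 / 885
= 96.5952 g
Y = m_FAME / oil * 100 = conv * (888/885) * 100
= 0.91 * 888 / 885 * 100
= 91.31%

96.5952 g FAME; Y = 91.31%


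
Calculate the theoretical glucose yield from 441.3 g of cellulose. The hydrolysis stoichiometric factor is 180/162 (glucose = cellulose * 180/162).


glucose = cellulose * 180/162
= 441.3 * 180/162
= 490.3333 g

490.3333 g


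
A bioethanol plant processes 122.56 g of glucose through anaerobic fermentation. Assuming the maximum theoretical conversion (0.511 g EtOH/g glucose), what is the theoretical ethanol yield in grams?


Theoretical ethanol yield: m_EtOH = 0.511 * m_glucose
m_EtOH = 0.511 * 122.56 = 62.6282 g

62.6282 g


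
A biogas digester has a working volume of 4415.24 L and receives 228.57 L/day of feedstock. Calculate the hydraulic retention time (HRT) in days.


HRT = V / Q
= 4415.24 / 228.57
= 19.3168 days

19.3168 days


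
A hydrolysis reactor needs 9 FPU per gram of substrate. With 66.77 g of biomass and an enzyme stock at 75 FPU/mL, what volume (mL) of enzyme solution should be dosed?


V = dosage * m_sub / activity
V = 9 * 66.77 / 75
V = 8.0124 mL

8.0124 mL


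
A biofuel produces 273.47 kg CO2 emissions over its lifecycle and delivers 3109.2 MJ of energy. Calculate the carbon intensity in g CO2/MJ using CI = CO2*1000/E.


CI = CO2 * 1000 / E
= 273.47 * 1000 / 3109.2
= 87.9551 g CO2/MJ

87.9551 g CO2/MJ


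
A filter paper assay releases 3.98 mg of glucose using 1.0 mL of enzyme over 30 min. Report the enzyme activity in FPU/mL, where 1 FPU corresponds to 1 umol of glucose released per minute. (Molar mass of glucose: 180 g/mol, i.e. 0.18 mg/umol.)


Activity = glucose_mg / (0.18 mg/umol * V_mL * t_min)
= 3.98 / (0.18 * 1.0 * 30)
= 0.7370 FPU/mL

0.7370 FPU/mL


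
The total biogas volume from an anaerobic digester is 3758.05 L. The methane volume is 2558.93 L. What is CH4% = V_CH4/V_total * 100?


CH4% = V_CH4 / V_total * 100
= 2558.93 / 3758.05 * 100
= 68.0920%

68.0920%


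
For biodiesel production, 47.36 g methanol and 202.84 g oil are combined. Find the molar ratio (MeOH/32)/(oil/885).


Molar ratio = n_MeOH / n_oil = (MeOH/32) / (oil/885) = (MeOH * 885) / (32 * oil)
= (47.36 * 885) / (32 * 202.84)
= 6.4573

6.4573


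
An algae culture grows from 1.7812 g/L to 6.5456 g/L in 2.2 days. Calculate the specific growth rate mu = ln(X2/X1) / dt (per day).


mu = ln(X2/X1) / dt
= ln(6.5456/1.7812) / 2.2
= 0.5916 per day

0.5916 per day


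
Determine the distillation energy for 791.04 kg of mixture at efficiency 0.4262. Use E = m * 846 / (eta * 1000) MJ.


E = m * 846 / (eta * 1000)
= 791.04 * 846 / (0.4262 * 1000)
= 1570.2014 MJ

1570.2014 MJ


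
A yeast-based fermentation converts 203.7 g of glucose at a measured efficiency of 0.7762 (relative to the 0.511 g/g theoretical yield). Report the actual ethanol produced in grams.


Actual ethanol: m = 0.511 * 203.7 * 0.7762
m = 80.7952 g

80.7952 g


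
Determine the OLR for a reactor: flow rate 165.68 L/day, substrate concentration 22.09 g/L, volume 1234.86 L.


OLR = Q * S / V
= 165.68 * 22.09 / 1234.86
= 2.9638 g/L/day

2.9638 g/L/day


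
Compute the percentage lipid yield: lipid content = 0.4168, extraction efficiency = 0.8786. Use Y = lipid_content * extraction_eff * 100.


Y = lipid_content * extraction_eff * 100
= 0.4168 * 0.8786 * 100
= 36.6200%

36.6200%


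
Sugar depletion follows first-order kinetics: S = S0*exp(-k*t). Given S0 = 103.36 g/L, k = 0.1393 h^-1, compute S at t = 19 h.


S = S0 * exp(-k * t)
S = 103.36 * exp(-0.1393 * 19)
S = 7.3266 g/L

7.3266 g/L


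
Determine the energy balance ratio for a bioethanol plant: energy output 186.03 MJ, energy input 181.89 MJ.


EROI = E_out / E_in
= 186.03 / 181.89
= 1.0228

1.0228


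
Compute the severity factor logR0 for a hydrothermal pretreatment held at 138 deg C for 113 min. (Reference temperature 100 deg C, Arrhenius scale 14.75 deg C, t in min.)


logR0 = log10(t * exp((T - 100) / 14.75))
= log10(113 * exp((138 - 100) / 14.75))
= 3.1719

3.1719


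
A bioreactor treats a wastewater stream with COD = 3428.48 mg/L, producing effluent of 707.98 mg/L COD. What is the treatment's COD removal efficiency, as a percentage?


eta = (COD_in - COD_out) / COD_in * 100
= (3428.48 - 707.98) / 3428.48 * 100
= 79.3500%

79.3500%


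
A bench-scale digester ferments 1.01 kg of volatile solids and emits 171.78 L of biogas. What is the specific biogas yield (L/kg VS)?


Y = V / VS
= 171.78 / 1.01
= 170.0792 L/kg VS

170.0792 L/kg VS


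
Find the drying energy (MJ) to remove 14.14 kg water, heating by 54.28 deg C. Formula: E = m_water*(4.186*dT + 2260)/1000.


E = m_water * (4.186 * dT + 2260) / 1000
= 14.14 * (4.186 * 54.28 + 2260) / 1000
= 35.1692 MJ

35.1692 MJ


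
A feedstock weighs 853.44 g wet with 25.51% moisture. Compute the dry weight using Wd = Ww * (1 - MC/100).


Wd = Ww * (1 - MC/100)
= 853.44 * (1 - 25.51/100)
= 635.7275 g

635.7275 g


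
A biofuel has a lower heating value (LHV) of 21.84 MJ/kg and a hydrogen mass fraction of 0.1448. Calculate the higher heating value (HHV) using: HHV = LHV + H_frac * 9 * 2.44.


HHV = LHV + H_frac * 9 * 2.44
= 21.84 + 0.1448 * 9 * 2.44
= 25.0198 MJ/kg

25.0198 MJ/kg


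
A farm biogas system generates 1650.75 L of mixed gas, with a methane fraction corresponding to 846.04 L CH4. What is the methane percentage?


CH4% = V_CH4 / V_total * 100
= 846.04 / 1650.75 * 100
= 51.2519%

51.2519%


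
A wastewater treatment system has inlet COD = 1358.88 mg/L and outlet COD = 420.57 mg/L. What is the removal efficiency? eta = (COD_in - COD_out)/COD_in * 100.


eta = (COD_in - COD_out) / COD_in * 100
= (1358.88 - 420.57) / 1358.88 * 100
= 69.0502%

69.0502%


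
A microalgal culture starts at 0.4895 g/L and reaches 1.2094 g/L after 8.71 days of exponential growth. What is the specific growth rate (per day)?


mu = ln(X2/X1) / dt
= ln(1.2094/0.4895) / 8.71
= 0.1038 per day

0.1038 per day


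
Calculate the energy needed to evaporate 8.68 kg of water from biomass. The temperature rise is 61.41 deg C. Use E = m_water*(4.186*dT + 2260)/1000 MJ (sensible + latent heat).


E = m_water * (4.186 * dT + 2260) / 1000
= 8.68 * (4.186 * 61.41 + 2260) / 1000
= 21.8481 MJ

21.8481 MJ


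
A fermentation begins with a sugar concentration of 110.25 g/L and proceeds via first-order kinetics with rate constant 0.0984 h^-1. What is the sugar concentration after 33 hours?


S = S0 * exp(-k * t)
S = 110.25 * exp(-0.0984 * 33)
S = 4.2868 g/L

4.2868 g/L


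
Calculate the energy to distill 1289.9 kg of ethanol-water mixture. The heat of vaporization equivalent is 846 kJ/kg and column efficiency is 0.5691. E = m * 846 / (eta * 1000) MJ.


E = m * 846 / (eta * 1000)
= 1289.9 * 846 / (0.5691 * 1000)
= 1917.5108 MJ

1917.5108 MJ


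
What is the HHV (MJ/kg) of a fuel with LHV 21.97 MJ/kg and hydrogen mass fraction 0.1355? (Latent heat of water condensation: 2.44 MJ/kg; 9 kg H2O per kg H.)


HHV = LHV + H_frac * 9 * 2.44
= 21.97 + 0.1355 * 9 * 2.44
= 24.9456 MJ/kg

24.9456 MJ/kg


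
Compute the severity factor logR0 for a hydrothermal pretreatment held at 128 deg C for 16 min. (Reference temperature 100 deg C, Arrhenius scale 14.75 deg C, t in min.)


logR0 = log10(t * exp((T - 100) / 14.75))
= log10(16 * exp((128 - 100) / 14.75))
= 2.0285

2.0285


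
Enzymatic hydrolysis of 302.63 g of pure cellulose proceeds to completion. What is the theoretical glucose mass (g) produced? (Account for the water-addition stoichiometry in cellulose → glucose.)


glucose = cellulose * 180/162
= 302.63 * 180/162
= 336.2556 g

336.2556 g


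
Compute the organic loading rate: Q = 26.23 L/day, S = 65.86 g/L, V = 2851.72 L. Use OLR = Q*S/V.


OLR = Q * S / V
= 26.23 * 65.86 / 2851.72
= 0.6058 g/L/day

0.6058 g/L/day


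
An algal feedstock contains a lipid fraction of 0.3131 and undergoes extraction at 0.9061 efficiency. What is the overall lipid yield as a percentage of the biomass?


Y = lipid_content * extraction_eff * 100
= 0.3131 * 0.9061 * 100
= 28.3700%

28.3700%


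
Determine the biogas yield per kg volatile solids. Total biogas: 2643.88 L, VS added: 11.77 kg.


Y = V / VS
= 2643.88 / 11.77
= 224.6287 L/kg VS

224.6287 L/kg VS


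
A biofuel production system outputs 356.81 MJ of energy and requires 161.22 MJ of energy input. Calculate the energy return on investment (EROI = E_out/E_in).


EROI = E_out / E_in
= 356.81 / 161.22
= 2.2132

2.2132


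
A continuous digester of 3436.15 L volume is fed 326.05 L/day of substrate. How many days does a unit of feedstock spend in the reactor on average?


HRT = V / Q
= 3436.15 / 326.05
= 10.5387 days

10.5387 days


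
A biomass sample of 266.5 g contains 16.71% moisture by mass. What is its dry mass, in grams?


Wd = Ww * (1 - MC/100)
= 266.5 * (1 - 16.71/100)
= 221.9678 g

221.9678 g


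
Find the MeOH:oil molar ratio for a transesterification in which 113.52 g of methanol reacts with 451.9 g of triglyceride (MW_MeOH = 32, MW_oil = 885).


Molar ratio = n_MeOH / n_oil = (MeOH/32) / (oil/885) = (MeOH * 885) / (32 * oil)
= (113.52 * 885) / (32 * 451.9)
= 6.9474

6.9474


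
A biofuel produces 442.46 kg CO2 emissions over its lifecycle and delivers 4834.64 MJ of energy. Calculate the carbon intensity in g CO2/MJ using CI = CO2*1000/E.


CI = CO2 * 1000 / E
= 442.46 * 1000 / 4834.64
= 91.5187 g CO2/MJ

91.5187 g CO2/MJ


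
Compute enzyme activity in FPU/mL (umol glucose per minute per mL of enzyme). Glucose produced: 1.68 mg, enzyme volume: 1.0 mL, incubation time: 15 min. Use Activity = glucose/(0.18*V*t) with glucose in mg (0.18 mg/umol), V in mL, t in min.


Activity = glucose_mg / (0.18 mg/umol * V_mL * t_min)
= 1.68 / (0.18 * 1.0 * 15)
= 0.6222 FPU/mL

0.6222 FPU/mL


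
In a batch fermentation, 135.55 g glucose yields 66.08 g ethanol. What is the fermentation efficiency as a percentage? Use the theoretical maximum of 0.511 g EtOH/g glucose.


Fermentation efficiency = (actual / (0.511 * glucose)) * 100
= (66.08 / (0.511 * 135.55)) * 100
= 95.4003%

95.4003%


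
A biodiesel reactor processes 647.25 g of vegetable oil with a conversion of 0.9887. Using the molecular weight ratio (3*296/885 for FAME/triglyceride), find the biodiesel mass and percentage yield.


m_FAME = oil * conv * (3 * 296 / 885) = oil * conv * (888/885)
= 647.25 * 0.9887 * 888 / 885
= 642.1053 g
Y = m_FAME / oil * 100 = conv * (888/885) * 100
= 0.9887 * 888 / 885 * 100
= 99.21%

642.1053 g FAME; Y = 99.21%


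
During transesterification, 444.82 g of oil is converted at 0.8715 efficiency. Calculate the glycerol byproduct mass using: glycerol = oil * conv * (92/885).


glycerol = oil * conv * (92/885)
= 444.82 * 0.8715 * 92 / 885
= 40.2992 g

40.2992 g


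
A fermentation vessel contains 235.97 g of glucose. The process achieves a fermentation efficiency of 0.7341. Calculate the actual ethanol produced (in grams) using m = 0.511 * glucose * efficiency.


Actual ethanol: m = 0.511 * 235.97 * 0.7341
m = 88.5183 g

88.5183 g


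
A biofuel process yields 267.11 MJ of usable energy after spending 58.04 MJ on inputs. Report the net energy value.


NEV = E_out - E_in
= 267.11 - 58.04
= 209.0700 MJ

209.0700 MJ


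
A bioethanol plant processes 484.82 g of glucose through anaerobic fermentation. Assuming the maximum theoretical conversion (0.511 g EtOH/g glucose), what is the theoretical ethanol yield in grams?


Theoretical ethanol yield: m_EtOH = 0.511 * m_glucose
m_EtOH = 0.511 * 484.82 = 247.7430 g

247.7430 g


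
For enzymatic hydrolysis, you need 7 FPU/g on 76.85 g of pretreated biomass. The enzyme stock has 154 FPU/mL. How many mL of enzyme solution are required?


V = dosage * m_sub / activity
V = 7 * 76.85 / 154
V = 3.4932 mL

3.4932 mL


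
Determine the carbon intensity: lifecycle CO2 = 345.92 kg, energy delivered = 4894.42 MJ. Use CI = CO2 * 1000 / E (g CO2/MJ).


CI = CO2 * 1000 / E
= 345.92 * 1000 / 4894.42
= 70.6764 g CO2/MJ

70.6764 g CO2/MJ


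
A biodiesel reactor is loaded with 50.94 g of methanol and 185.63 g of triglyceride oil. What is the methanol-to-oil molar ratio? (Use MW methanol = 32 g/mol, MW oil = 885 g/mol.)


Molar ratio = n_MeOH / n_oil = (MeOH/32) / (oil/885) = (MeOH * 885) / (32 * oil)
= (50.94 * 885) / (32 * 185.63)
= 7.5893

7.5893


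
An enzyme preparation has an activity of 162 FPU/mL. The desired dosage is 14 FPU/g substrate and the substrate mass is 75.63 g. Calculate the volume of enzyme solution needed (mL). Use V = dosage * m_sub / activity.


V = dosage * m_sub / activity
V = 14 * 75.63 / 162
V = 6.5359 mL

6.5359 mL


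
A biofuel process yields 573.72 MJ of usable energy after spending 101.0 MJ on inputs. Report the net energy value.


NEV = E_out - E_in
= 573.72 - 101.0
= 472.7200 MJ

472.7200 MJ


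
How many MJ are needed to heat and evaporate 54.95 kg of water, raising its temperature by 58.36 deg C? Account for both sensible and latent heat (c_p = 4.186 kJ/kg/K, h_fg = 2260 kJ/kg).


E = m_water * (4.186 * dT + 2260) / 1000
= 54.95 * (4.186 * 58.36 + 2260) / 1000
= 137.6110 MJ

137.6110 MJ


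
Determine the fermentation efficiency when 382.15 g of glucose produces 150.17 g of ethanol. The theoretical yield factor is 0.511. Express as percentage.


Fermentation efficiency = (actual / (0.511 * glucose)) * 100
= (150.17 / (0.511 * 382.15)) * 100
= 76.9004%

76.9004%


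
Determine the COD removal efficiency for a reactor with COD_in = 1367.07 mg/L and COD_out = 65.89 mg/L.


eta = (COD_in - COD_out) / COD_in * 100
= (1367.07 - 65.89) / 1367.07 * 100
= 95.1802%

95.1802%


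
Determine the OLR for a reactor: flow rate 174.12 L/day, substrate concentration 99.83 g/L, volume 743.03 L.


OLR = Q * S / V
= 174.12 * 99.83 / 743.03
= 23.3939 g/L/day

23.3939 g/L/day


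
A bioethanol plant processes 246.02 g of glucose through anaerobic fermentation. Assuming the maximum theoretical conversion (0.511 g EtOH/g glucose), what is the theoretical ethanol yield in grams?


Theoretical ethanol yield: m_EtOH = 0.511 * m_glucose
m_EtOH = 0.511 * 246.02 = 125.7162 g

125.7162 g


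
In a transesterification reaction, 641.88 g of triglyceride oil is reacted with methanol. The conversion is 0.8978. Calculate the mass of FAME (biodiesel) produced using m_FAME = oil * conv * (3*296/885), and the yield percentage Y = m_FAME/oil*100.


m_FAME = oil * conv * (3 * 296 / 885) = oil * conv * (888/885)
= 641.88 * 0.8978 * 888 / 885
= 578.2334 g
Y = m_FAME / oil * 100 = conv * (888/885) * 100
= 0.8978 * 888 / 885 * 100
= 90.08%

578.2334 g FAME; Y = 90.08%


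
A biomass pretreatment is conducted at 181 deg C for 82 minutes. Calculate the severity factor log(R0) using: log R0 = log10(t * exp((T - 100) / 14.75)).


logR0 = log10(t * exp((T - 100) / 14.75))
= log10(82 * exp((181 - 100) / 14.75))
= 4.2988

4.2988


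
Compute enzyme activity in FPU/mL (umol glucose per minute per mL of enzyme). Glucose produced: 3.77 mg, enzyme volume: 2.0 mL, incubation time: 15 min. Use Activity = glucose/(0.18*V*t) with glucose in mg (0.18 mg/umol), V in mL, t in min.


Activity = glucose_mg / (0.18 mg/umol * V_mL * t_min)
= 3.77 / (0.18 * 2.0 * 15)
= 0.6981 FPU/mL

0.6981 FPU/mL


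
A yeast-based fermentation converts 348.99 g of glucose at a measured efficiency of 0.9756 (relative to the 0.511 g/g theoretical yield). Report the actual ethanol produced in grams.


Actual ethanol: m = 0.511 * 348.99 * 0.9756
m = 173.9825 g

173.9825 g


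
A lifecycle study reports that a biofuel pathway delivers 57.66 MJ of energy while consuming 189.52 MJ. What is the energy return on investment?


EROI = E_out / E_in
= 57.66 / 189.52
= 0.3042

0.3042


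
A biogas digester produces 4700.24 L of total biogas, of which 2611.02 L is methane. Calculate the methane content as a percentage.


CH4% = V_CH4 / V_total * 100
= 2611.02 / 4700.24 * 100
= 55.5508%

55.5508%


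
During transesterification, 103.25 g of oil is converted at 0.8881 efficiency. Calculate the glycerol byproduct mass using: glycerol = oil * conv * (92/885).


glycerol = oil * conv * (92/885)
= 103.25 * 0.8881 * 92 / 885
= 9.5323 g

9.5323 g


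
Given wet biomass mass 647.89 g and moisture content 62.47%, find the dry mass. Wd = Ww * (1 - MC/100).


Wd = Ww * (1 - MC/100)
= 647.89 * (1 - 62.47/100)
= 243.1531 g

243.1531 g


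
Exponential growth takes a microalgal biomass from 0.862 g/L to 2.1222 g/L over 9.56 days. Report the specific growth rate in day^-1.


mu = ln(X2/X1) / dt
= ln(2.1222/0.862) / 9.56
= 0.0942 per day

0.0942 per day


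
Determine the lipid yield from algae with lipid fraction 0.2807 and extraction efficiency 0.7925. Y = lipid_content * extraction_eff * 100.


Y = lipid_content * extraction_eff * 100
= 0.2807 * 0.7925 * 100
= 22.2455%

22.2455%


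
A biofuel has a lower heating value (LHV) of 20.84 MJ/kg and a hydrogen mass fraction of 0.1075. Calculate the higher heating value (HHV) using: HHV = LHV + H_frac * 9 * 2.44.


HHV = LHV + H_frac * 9 * 2.44
= 20.84 + 0.1075 * 9 * 2.44
= 23.2007 MJ/kg

23.2007 MJ/kg


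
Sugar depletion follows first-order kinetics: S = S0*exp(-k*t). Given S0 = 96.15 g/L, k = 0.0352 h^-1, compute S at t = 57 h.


S = S0 * exp(-k * t)
S = 96.15 * exp(-0.0352 * 57)
S = 12.9295 g/L

12.9295 g/L


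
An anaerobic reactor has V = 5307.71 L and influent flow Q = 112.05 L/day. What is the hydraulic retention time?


HRT = V / Q
= 5307.71 / 112.05
= 47.3691 days

47.3691 days


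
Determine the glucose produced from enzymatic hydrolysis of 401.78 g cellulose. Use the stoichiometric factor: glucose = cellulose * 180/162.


glucose = cellulose * 180/162
= 401.78 * 180/162
= 446.4222 g

446.4222 g


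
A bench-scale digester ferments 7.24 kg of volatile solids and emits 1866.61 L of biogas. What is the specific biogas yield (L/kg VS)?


Y = V / VS
= 1866.61 / 7.24
= 257.8191 L/kg VS

257.8191 L/kg VS


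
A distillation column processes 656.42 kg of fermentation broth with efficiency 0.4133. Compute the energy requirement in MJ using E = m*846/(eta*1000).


E = m * 846 / (eta * 1000)
= 656.42 * 846 / (0.4133 * 1000)
= 1343.6519 MJ

1343.6519 MJ


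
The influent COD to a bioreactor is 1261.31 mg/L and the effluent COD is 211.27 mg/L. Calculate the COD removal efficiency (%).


eta = (COD_in - COD_out) / COD_in * 100
= (1261.31 - 211.27) / 1261.31 * 100
= 83.2500%

83.2500%


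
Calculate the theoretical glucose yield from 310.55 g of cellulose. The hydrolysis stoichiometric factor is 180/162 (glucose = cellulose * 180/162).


glucose = cellulose * 180/162
= 310.55 * 180/162
= 345.0556 g

345.0556 g


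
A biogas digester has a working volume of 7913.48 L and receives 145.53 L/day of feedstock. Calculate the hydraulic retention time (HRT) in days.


HRT = V / Q
= 7913.48 / 145.53
= 54.3770 days

54.3770 days


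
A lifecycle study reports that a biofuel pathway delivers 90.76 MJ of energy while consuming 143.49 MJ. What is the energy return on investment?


EROI = E_out / E_in
= 90.76 / 143.49
= 0.6325

0.6325


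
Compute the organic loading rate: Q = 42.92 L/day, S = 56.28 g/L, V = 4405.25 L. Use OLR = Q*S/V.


OLR = Q * S / V
= 42.92 * 56.28 / 4405.25
= 0.5483 g/L/day

0.5483 g/L/day


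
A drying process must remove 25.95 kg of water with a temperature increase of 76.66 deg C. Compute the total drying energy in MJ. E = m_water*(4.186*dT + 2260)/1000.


E = m_water * (4.186 * dT + 2260) / 1000
= 25.95 * (4.186 * 76.66 + 2260) / 1000
= 66.9743 MJ

66.9743 MJ


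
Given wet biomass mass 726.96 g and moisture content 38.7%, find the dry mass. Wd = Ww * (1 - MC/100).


Wd = Ww * (1 - MC/100)
= 726.96 * (1 - 38.7/100)
= 445.6265 g

445.6265 g


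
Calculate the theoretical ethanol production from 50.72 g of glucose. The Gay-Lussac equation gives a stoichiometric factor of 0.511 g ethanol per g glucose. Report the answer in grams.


Theoretical ethanol yield: m_EtOH = 0.511 * m_glucose
m_EtOH = 0.511 * 50.72 = 25.9179 g

25.9179 g


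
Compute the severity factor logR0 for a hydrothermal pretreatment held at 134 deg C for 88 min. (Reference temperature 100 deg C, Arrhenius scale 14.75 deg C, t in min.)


logR0 = log10(t * exp((T - 100) / 14.75))
= log10(88 * exp((134 - 100) / 14.75))
= 2.9456

2.9456


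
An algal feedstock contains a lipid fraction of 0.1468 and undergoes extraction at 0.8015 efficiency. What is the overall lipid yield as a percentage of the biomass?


Y = lipid_content * extraction_eff * 100
= 0.1468 * 0.8015 * 100
= 11.7660%

11.7660%


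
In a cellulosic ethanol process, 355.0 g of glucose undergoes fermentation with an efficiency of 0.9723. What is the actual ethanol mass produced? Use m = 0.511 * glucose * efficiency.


Actual ethanol: m = 0.511 * 355.0 * 0.9723
m = 176.3801 g

176.3801 g


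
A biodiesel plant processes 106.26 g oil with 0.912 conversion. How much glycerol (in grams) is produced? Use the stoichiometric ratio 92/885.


glycerol = oil * conv * (92/885)
= 106.26 * 0.912 * 92 / 885
= 10.0742 g

10.0742 g


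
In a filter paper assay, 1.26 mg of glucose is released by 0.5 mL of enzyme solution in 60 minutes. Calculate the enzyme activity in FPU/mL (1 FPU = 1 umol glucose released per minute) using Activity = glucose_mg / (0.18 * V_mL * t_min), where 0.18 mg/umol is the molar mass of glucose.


Activity = glucose_mg / (0.18 mg/umol * V_mL * t_min)
= 1.26 / (0.18 * 0.5 * 60)
= 0.2333 FPU/mL

0.2333 FPU/mL


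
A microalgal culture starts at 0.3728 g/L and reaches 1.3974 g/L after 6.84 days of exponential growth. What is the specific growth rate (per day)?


mu = ln(X2/X1) / dt
= ln(1.3974/0.3728) / 6.84
= 0.1932 per day

0.1932 per day


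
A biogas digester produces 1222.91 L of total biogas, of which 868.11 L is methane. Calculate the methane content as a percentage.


CH4% = V_CH4 / V_total * 100
= 868.11 / 1222.91 * 100
= 70.9872%

70.9872%


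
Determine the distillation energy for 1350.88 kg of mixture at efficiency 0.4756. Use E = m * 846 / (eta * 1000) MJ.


E = m * 846 / (eta * 1000)
= 1350.88 * 846 / (0.4756 * 1000)
= 2402.9531 MJ

2402.9531 MJ


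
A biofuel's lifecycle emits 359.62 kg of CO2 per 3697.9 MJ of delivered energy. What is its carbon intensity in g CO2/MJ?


CI = CO2 * 1000 / E
= 359.62 * 1000 / 3697.9
= 97.2498 g CO2/MJ

97.2498 g CO2/MJ


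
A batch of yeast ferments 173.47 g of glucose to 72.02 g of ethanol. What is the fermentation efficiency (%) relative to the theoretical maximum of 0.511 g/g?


Fermentation efficiency = (actual / (0.511 * glucose)) * 100
= (72.02 / (0.511 * 173.47)) * 100
= 81.2471%

81.2471%


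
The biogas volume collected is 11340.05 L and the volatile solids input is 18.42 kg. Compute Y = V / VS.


Y = V / VS
= 11340.05 / 18.42
= 615.6379 L/kg VS

615.6379 L/kg VS


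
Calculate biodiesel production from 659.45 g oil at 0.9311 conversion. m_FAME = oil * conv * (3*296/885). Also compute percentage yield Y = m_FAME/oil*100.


m_FAME = oil * conv * (3 * 296 / 885) = oil * conv * (888/885)
= 659.45 * 0.9311 * 888 / 885
= 616.0953 g
Y = m_FAME / oil * 100 = conv * (888/885) * 100
= 0.9311 * 888 / 885 * 100
= 93.43%

616.0953 g FAME; Y = 93.43%


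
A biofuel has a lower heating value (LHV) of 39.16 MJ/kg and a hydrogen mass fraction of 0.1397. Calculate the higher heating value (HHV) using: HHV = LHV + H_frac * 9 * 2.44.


HHV = LHV + H_frac * 9 * 2.44
= 39.16 + 0.1397 * 9 * 2.44
= 42.2278 MJ/kg

42.2278 MJ/kg


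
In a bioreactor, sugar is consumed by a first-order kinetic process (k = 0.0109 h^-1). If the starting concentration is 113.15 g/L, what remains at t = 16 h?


S = S0 * exp(-k * t)
S = 113.15 * exp(-0.0109 * 16)
S = 95.0416 g/L

95.0416 g/L


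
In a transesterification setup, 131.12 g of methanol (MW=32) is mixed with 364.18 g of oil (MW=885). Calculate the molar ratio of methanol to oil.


Molar ratio = n_MeOH / n_oil = (MeOH/32) / (oil/885) = (MeOH * 885) / (32 * oil)
= (131.12 * 885) / (32 * 364.18)
= 9.9574

9.9574


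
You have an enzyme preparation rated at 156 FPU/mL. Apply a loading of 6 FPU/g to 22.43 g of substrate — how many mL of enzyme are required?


V = dosage * m_sub / activity
V = 6 * 22.43 / 156
V = 0.8627 mL

0.8627 mL


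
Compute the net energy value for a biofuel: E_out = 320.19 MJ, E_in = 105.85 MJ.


NEV = E_out - E_in
= 320.19 - 105.85
= 214.3400 MJ

214.3400 MJ


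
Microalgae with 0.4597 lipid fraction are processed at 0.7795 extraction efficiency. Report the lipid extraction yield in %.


Y = lipid_content * extraction_eff * 100
= 0.4597 * 0.7795 * 100
= 35.8336%

35.8336%


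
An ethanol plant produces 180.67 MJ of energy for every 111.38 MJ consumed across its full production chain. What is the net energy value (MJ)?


NEV = E_out - E_in
= 180.67 - 111.38
= 69.2900 MJ

69.2900 MJ


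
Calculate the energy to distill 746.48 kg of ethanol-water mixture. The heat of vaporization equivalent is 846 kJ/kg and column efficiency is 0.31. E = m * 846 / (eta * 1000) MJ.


E = m * 846 / (eta * 1000)
= 746.48 * 846 / (0.31 * 1000)
= 2037.1680 MJ

2037.1680 MJ


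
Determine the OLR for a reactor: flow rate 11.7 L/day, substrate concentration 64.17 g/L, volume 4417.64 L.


OLR = Q * S / V
= 11.7 * 64.17 / 4417.64
= 0.1700 g/L/day

0.1700 g/L/day


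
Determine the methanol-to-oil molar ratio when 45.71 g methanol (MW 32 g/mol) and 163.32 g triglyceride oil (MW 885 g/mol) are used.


Molar ratio = n_MeOH / n_oil = (MeOH/32) / (oil/885) = (MeOH * 885) / (32 * oil)
= (45.71 * 885) / (32 * 163.32)
= 7.7404

7.7404


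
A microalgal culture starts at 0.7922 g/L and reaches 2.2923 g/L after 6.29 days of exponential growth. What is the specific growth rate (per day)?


mu = ln(X2/X1) / dt
= ln(2.2923/0.7922) / 6.29
= 0.1689 per day

0.1689 per day


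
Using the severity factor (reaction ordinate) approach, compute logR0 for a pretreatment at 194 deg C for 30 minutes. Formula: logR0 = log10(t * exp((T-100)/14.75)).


logR0 = log10(t * exp((T - 100) / 14.75))
= log10(30 * exp((194 - 100) / 14.75))
= 4.2448

4.2448


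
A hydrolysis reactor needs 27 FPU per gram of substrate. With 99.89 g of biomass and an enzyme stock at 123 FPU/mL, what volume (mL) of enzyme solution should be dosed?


V = dosage * m_sub / activity
V = 27 * 99.89 / 123
V = 21.9271 mL

21.9271 mL


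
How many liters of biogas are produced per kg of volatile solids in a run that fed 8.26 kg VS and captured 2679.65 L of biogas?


Y = V / VS
= 2679.65 / 8.26
= 324.4128 L/kg VS

324.4128 L/kg VS


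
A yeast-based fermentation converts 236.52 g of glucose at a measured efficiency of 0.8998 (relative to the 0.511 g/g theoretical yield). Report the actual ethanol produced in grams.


Actual ethanol: m = 0.511 * 236.52 * 0.8998
m = 108.7514 g

108.7514 g


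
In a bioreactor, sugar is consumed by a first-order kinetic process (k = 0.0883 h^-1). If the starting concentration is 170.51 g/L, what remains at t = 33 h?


S = S0 * exp(-k * t)
S = 170.51 * exp(-0.0883 * 33)
S = 9.2525 g/L

9.2525 g/L


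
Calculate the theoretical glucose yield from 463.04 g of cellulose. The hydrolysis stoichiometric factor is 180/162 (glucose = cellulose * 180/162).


glucose = cellulose * 180/162
= 463.04 * 180/162
= 514.4889 g

514.4889 g


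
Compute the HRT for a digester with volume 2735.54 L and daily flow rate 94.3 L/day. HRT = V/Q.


HRT = V / Q
= 2735.54 / 94.3
= 29.0089 days

29.0089 days


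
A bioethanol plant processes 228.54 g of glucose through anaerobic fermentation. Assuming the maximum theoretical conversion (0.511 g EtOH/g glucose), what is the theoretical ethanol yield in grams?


Theoretical ethanol yield: m_EtOH = 0.511 * m_glucose
m_EtOH = 0.511 * 228.54 = 116.7839 g

116.7839 g


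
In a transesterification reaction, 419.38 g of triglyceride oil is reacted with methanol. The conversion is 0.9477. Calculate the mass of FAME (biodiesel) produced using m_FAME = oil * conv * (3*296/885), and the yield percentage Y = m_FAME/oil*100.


m_FAME = oil * conv * (3 * 296 / 885) = oil * conv * (888/885)
= 419.38 * 0.9477 * 888 / 885
= 398.7937 g
Y = m_FAME / oil * 100 = conv * (888/885) * 100
= 0.9477 * 888 / 885 * 100
= 95.09%

398.7937 g FAME; Y = 95.09%


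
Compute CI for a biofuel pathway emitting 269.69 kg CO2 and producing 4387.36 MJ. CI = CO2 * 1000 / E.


CI = CO2 * 1000 / E
= 269.69 * 1000 / 4387.36
= 61.4698 g CO2/MJ

61.4698 g CO2/MJ


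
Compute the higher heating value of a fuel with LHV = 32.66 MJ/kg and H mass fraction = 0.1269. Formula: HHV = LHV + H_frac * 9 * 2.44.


HHV = LHV + H_frac * 9 * 2.44
= 32.66 + 0.1269 * 9 * 2.44
= 35.4467 MJ/kg

35.4467 MJ/kg


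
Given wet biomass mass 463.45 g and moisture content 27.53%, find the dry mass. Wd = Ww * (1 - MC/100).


Wd = Ww * (1 - MC/100)
= 463.45 * (1 - 27.53/100)
= 335.8622 g

335.8622 g


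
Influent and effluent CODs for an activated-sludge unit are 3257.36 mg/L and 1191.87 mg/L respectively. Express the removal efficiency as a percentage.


eta = (COD_in - COD_out) / COD_in * 100
= (3257.36 - 1191.87) / 3257.36 * 100
= 63.4099%

63.4099%


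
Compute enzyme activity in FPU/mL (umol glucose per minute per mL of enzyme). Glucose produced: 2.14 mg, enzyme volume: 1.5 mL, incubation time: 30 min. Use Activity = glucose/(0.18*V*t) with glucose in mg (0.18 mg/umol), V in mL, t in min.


Activity = glucose_mg / (0.18 mg/umol * V_mL * t_min)
= 2.14 / (0.18 * 1.5 * 30)
= 0.2642 FPU/mL

0.2642 FPU/mL


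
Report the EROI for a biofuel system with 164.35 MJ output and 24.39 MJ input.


EROI = E_out / E_in
= 164.35 / 24.39
= 6.7384

6.7384


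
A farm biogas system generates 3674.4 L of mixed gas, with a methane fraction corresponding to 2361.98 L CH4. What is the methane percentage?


CH4% = V_CH4 / V_total * 100
= 2361.98 / 3674.4 * 100
= 64.2821%

64.2821%


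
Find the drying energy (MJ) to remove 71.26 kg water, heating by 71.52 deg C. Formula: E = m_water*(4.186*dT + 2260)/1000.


E = m_water * (4.186 * dT + 2260) / 1000
= 71.26 * (4.186 * 71.52 + 2260) / 1000
= 182.3816 MJ

182.3816 MJ


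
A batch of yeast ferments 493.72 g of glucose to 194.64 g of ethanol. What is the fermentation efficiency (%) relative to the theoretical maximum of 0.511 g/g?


Fermentation efficiency = (actual / (0.511 * glucose)) * 100
= (194.64 / (0.511 * 493.72)) * 100
= 77.1490%

77.1490%
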